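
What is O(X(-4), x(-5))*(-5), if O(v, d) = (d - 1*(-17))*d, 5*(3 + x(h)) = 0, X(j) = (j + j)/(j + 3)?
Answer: 210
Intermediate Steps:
X(j) = 2*j/(3 + j) (X(j) = (2*j)/(3 + j) = 2*j/(3 + j))
x(h) = -3 (x(h) = -3 + (⅕)*0 = -3 + 0 = -3)
O(v, d) = d*(17 + d) (O(v, d) = (d + 17)*d = (17 + d)*d = d*(17 + d))
O(X(-4), x(-5))*(-5) = -3*(17 - 3)*(-5) = -3*14*(-5) = -42*(-5) = 210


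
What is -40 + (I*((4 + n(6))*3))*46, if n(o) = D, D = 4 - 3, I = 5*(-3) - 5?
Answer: -13840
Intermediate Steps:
I = -20 (I = -15 - 5 = -20)
D = 1
n(o) = 1
-40 + (I*((4 + n(6))*3))*46 = -40 - 20*(4 + 1)*3*46 = -40 - 100*3*46 = -40 - 20*15*46 = -40 - 300*46 = -40 - 13800 = -13840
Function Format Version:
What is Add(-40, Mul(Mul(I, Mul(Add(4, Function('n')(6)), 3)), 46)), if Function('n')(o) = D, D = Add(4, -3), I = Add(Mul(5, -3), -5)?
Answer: -13840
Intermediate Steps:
I = -20 (I = Add(-15, -5) = -20)
D = 1
Function('n')(o) = 1
Add(-40, Mul(Mul(I, Mul(Add(4, Function('n')(6)), 3)), 46)) = Add(-40, Mul(Mul(-20, Mul(Add(4, 1), 3)), 46)) = Add(-40, Mul(Mul(-20, Mul(5, 3)), 46)) = Add(-40, Mul(Mul(-20, 15), 46)) = Add(-40, Mul(-300, 46)) = Add(-40, -13800) = -13840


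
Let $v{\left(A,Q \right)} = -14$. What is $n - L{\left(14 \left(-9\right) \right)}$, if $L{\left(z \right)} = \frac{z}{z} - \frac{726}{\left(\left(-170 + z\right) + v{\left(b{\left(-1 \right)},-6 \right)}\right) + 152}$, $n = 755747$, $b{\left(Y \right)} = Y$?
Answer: $\frac{59703571}{79} \approx 7.5574 \cdot 10^{5}$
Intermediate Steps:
$L{\left(z \right)} = 1 - \frac{726}{-32 + z}$ ($L{\left(z \right)} = \frac{z}{z} - \frac{726}{\left(\left(-170 + z\right) - 14\right) + 152} = 1 - \frac{726}{\left(-184 + z\right) + 152} = 1 - \frac{726}{-32 + z}$)
$n - L{\left(14 \left(-9\right) \right)} = 755747 - \frac{-758 + 14 \left(-9\right)}{-32 + 14 \left(-9\right)} = 755747 - \frac{-758 - 126}{-32 - 126} = 755747 - \frac{1}{-158} \left(-884\right) = 755747 - \left(- \frac{1}{158}\right) \left(-884\right) = 755747 - \frac{442}{79} = \frac{59703571}{79}$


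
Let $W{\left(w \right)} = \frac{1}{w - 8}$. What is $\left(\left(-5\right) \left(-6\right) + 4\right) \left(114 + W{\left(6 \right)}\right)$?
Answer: $3859$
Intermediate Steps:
$W{\left(w \right)} = \frac{1}{-8 + w}$
$\left(\left(-5\right) \left(-6\right) + 4\right) \left(114 + W{\left(6 \right)}\right) = \left(\left(-5\right) \left(-6\right) + 4\right) \left(114 + \frac{1}{-8 + 6}\right) = \left(30 + 4\right) \left(114 + \frac{1}{-2}\right) = 34 \left(114 - \frac{1}{2}\right) = 34 \cdot \frac{227}{2} = 3859$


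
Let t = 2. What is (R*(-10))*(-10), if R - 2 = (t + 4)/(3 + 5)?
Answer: 275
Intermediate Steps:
R = 11/4 (R = 2 + (2 + 4)/(3 + 5) = 2 + 6/8 = 2 + 6*(⅛) = 2 + ¾ = 11/4 ≈ 2.7500)
(R*(-10))*(-10) = ((11/4)*(-10))*(-10) = -55/2*(-10) = 275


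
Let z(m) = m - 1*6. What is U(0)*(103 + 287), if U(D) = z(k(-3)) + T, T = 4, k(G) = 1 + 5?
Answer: 1560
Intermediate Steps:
k(G) = 6
z(m) = -6 + m (z(m) = m - 6 = -6 + m)
U(D) = 4 (U(D) = (-6 + 6) + 4 = 0 + 4 = 4)
U(0)*(103 + 287) = 4*(103 + 287) = 4*390 = 1560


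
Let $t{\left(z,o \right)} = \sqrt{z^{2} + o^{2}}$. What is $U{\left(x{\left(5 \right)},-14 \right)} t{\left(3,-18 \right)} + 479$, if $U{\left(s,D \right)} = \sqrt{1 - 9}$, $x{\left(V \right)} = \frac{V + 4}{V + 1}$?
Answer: $479 + 6 i \sqrt{74} \approx 479.0 + 51.614 i$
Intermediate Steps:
$x{\left(V \right)} = \frac{4 + V}{1 + V}$
$U{\left(s,D \right)} = 2 i \sqrt{2}$ ($U{\left(s,D \right)} = \sqrt{-8} = 2 i \sqrt{2}$)
$t{\left(z,o \right)} = \sqrt{o^{2} + z^{2}}$
$U{\left(x{\left(5 \right)},-14 \right)} t{\left(3,-18 \right)} + 479 = 2 i \sqrt{2} \sqrt{\left(-18\right)^{2} + 3^{2}} + 479 = 2 i \sqrt{2} \sqrt{324 + 9} + 479 = 2 i \sqrt{2} \sqrt{333} + 479 = 2 i \sqrt{2} \cdot 3 \sqrt{37} + 479 = 6 i \sqrt{74} + 479 = 479 + 6 i \sqrt{74}$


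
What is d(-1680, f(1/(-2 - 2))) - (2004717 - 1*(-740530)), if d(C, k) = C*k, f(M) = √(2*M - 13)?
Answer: -2745247 - 2520*I*√6 ≈ -2.7452e+6 - 6172.7*I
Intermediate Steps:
f(M) = √(-13 + 2*M)
d(-1680, f(1/(-2 - 2))) - (2004717 - 1*(-740530)) = -1680*√(-13 + 2/(-2 - 2)) - (2004717 - 1*(-740530)) = -1680*√(-13 + 2/(-4)) - (2004717 + 740530) = -1680*√(-13 + 2*(-¼)) - 1*2745247 = -1680*√(-13 - ½) - 2745247 = -2520*I*√6 - 2745247 = -2745247 - 2520*I*√6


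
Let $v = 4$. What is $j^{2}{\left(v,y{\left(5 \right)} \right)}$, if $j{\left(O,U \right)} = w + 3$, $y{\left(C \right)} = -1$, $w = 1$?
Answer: $16$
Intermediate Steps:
$j{\left(O,U \right)} = 4$ ($j{\left(O,U \right)} = 1 + 3 = 4$)
$j^{2}{\left(v,y{\left(5 \right)} \right)} = 4^{2} = 16$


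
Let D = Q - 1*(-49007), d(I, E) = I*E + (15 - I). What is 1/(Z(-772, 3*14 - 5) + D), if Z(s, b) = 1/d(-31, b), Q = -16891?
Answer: 1101/35359715 ≈ 3.1137e-5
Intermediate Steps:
d(I, E) = 15 - I + E*I (d(I, E) = E*I + (15 - I) = 15 - I + E*I)
Z(s, b) = 1/(46 - 31*b) (Z(s, b) = 1/(15 - 1*(-31) + b*(-31)) = 1/(15 + 31 - 31*b) = 1/(46 - 31*b))
D = 32116 (D = -16891 - 1*(-49007) = -16891 + 49007 = 32116)
1/(Z(-772, 3*14 - 5) + D) = 1/(1/(46 - 31*(3*14 - 5)) + 32116) = 1/(1/(46 - 31*(42 - 5)) + 32116) = 1/(1/(46 - 31*37) + 32116) = 1/(1/(46 - 1147) + 32116) = 1/(1/(-1101) + 32116) = 1/(-1/1101 + 32116) = 1/(35359715/1101) = 1101/35359715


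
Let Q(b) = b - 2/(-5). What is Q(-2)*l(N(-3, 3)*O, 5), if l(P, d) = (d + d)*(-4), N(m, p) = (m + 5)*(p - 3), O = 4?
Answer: 64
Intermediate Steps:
N(m, p) = (-3 + p)*(5 + m) (N(m, p) = (5 + m)*(-3 + p) = (-3 + p)*(5 + m))
l(P, d) = -8*d (l(P, d) = (2*d)*(-4) = -8*d)
Q(b) = ⅖ + b (Q(b) = b - 2*(-⅕) = b + ⅖ = ⅖ + b)
Q(-2)*l(N(-3, 3)*O, 5) = (⅖ - 2)*(-8*5) = -8/5*(-40) = 64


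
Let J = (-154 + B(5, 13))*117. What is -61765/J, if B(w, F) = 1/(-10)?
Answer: 617650/180297 ≈ 3.4257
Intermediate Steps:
B(w, F) = -⅒
J = -180297/10 (J = (-154 - ⅒)*117 = -1541/10*117 = -180297/10 ≈ -18030.)
-61765/J = -61765/(-180297/10) = -61765*(-10/180297) = 617650/180297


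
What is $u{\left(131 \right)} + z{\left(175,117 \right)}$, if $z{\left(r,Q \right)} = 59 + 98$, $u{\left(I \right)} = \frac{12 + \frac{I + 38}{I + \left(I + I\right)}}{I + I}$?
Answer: $\frac{16170547}{102966} \approx 157.05$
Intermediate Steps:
$u{\left(I \right)} = \frac{12 + \frac{38 + I}{3 I}}{2 I}$ ($u{\left(I \right)} = \frac{12 + \frac{38 + I}{I + 2 I}}{2 I} = \left(12 + \frac{38 + I}{3 I}\right) \frac{1}{2 I} = \frac{12 + \frac{38 + I}{3 I}}{2 I}$)
$z{\left(r,Q \right)} = 157$
$u{\left(131 \right)} + z{\left(175,117 \right)} = \frac{38 + 37 \cdot 131}{6 \cdot 17161} + 157 = \frac{1}{6} \cdot \frac{1}{17161} \left(38 + 4847\right) + 157 = \frac{1}{6} \cdot \frac{1}{17161} \cdot 4885 + 157 = \frac{4885}{102966} + 157 = \frac{16170547}{102966}$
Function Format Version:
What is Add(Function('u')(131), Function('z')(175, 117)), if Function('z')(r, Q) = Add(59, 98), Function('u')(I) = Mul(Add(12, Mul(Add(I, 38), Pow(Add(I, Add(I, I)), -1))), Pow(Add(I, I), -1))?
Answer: Rational(16170547, 102966) ≈ 157.05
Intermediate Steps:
Function('u')(I) = Mul(Rational(1, 2), Pow(I, -1), Add(12, Mul(Rational(1, 3), Pow(I, -1), Add(38, I)))) (Function('u')(I) = Mul(Add(12, Mul(Add(38, I), Pow(Add(I, Mul(2, I)), -1))), Pow(Mul(2, I), -1)) = Mul(Add(12, Mul(Add(38, I), Pow(Mul(3, I), -1))), Mul(Rational(1, 2), Pow(I, -1))) = Mul(Add(12, Mul(Add(38, I), Mul(Rational(1, 3), Pow(I, -1)))), Mul(Rational(1, 2), Pow(I, -1))) = Mul(Add(12, Mul(Rational(1, 3), Pow(I, -1), Add(38, I))), Mul(Rational(1, 2), Pow(I, -1))) = Mul(Rational(1, 2), Pow(I, -1), Add(12, Mul(Rational(1, 3), Pow(I, -1), Add(38, I)))))
Function('z')(r, Q) = 157
Add(Function('u')(131), Function('z')(175, 117)) = Add(Mul(Rational(1, 6), Pow(131, -2), Add(38, Mul(37, 131))), 157) = Add(Mul(Rational(1, 6), Rational(1, 17161), Add(38, 4847)), 157) = Add(Mul(Rational(1, 6), Rational(1, 17161), 4885), 157) = Add(Rational(4885, 102966), 157) = Rational(16170547, 102966)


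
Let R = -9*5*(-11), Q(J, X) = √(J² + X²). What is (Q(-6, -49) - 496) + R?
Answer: -1 + √2437 ≈ 48.366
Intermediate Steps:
R = 495 (R = -45*(-11) = 495)
(Q(-6, -49) - 496) + R = (√((-6)² + (-49)²) - 496) + 495 = (√(36 + 2401) - 496) + 495 = (√2437 - 496) + 495 = (-496 + √2437) + 495 = -1 + √2437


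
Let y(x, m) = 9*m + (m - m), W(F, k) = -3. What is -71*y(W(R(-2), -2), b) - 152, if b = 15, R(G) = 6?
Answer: -9737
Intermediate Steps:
y(x, m) = 9*m (y(x, m) = 9*m + 0 = 9*m)
-71*y(W(R(-2), -2), b) - 152 = -639*15 - 152 = -71*135 - 152 = -9585 - 152 = -9737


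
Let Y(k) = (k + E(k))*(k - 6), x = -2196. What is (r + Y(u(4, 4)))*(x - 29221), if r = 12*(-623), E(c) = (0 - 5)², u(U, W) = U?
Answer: 236695678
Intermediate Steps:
E(c) = 25 (E(c) = (-5)² = 25)
r = -7476
Y(k) = (-6 + k)*(25 + k) (Y(k) = (k + 25)*(k - 6) = (25 + k)*(-6 + k) = (-6 + k)*(25 + k))
(r + Y(u(4, 4)))*(x - 29221) = (-7476 + (-150 + 4² + 19*4))*(-2196 - 29221) = (-7476 + (-150 + 16 + 76))*(-31417) = (-7476 - 58)*(-31417) = -7534*(-31417) = 236695678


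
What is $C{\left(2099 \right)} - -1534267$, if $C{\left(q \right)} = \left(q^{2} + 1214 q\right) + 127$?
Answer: $8488381$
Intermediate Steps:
$C{\left(q \right)} = 127 + q^{2} + 1214 q$
$C{\left(2099 \right)} - -1534267 = \left(127 + 2099^{2} + 1214 \cdot 2099\right) - -1534267 = \left(127 + 4405801 + 2548186\right) + 1534267 = 6954114 + 1534267 = 8488381$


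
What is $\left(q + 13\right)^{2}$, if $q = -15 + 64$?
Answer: $3844$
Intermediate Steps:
$q = 49$
$\left(q + 13\right)^{2} = \left(49 + 13\right)^{2} = 62^{2} = 3844$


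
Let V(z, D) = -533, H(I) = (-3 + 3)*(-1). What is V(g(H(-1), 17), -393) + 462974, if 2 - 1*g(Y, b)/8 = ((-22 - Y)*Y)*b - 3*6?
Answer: 462441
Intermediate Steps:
H(I) = 0 (H(I) = 0*(-1) = 0)
g(Y, b) = 160 - 8*Y*b*(-22 - Y) (g(Y, b) = 16 - 8*(((-22 - Y)*Y)*b - 3*6) = 16 - 8*((Y*(-22 - Y))*b - 18) = 16 - 8*(Y*b*(-22 - Y) - 18) = 16 - 8*(-18 + Y*b*(-22 - Y)) = 16 + (144 - 8*Y*b*(-22 - Y)) = 160 - 8*Y*b*(-22 - Y))
V(g(H(-1), 17), -393) + 462974 = -533 + 462974 = 462441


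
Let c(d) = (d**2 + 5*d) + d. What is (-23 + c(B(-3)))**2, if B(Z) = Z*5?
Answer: 12544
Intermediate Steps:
B(Z) = 5*Z
c(d) = d**2 + 6*d
(-23 + c(B(-3)))**2 = (-23 + (5*(-3))*(6 + 5*(-3)))**2 = (-23 - 15*(6 - 15))**2 = (-23 - 15*(-9))**2 = (-23 + 135)**2 = 112**2 = 12544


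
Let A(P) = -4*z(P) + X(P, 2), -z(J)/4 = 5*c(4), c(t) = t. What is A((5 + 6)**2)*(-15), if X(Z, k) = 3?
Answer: -4845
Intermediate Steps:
z(J) = -80 (z(J) = -20*4 = -4*20 = -80)
A(P) = 323 (A(P) = -4*(-80) + 3 = 320 + 3 = 323)
A((5 + 6)**2)*(-15) = 323*(-15) = -4845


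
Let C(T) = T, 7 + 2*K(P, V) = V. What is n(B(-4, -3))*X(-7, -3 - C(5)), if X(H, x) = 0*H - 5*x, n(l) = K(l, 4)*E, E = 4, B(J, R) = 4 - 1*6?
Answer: -240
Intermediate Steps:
K(P, V) = -7/2 + V/2
B(J, R) = -2 (B(J, R) = 4 - 6 = -2)
n(l) = -6 (n(l) = (-7/2 + (1/2)*4)*4 = (-7/2 + 2)*4 = -3/2*4 = -6)
X(H, x) = -5*x (X(H, x) = 0 - 5*x = -5*x)
n(B(-4, -3))*X(-7, -3 - C(5)) = -(-30)*(-3 - 1*5) = -(-30)*(-3 - 5) = -(-30)*(-8) = -6*40 = -240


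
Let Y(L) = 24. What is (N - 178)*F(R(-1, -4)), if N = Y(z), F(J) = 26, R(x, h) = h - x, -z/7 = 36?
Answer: -4004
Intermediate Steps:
z = -252 (z = -7*36 = -252)
N = 24
(N - 178)*F(R(-1, -4)) = (24 - 178)*26 = -154*26 = -4004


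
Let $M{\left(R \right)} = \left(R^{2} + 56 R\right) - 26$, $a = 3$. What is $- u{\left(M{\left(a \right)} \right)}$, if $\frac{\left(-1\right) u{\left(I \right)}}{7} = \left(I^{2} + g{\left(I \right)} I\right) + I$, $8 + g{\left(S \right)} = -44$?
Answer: $105700$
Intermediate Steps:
$g{\left(S \right)} = -52$ ($g{\left(S \right)} = -8 - 44 = -52$)
$M{\left(R \right)} = -26 + R^{2} + 56 R$
$u{\left(I \right)} = - 7 I^{2} + 357 I$ ($u{\left(I \right)} = - 7 \left(\left(I^{2} - 52 I\right) + I\right) = - 7 \left(I^{2} - 51 I\right) = - 7 I^{2} + 357 I$)
$- u{\left(M{\left(a \right)} \right)} = - 7 \left(-26 + 3^{2} + 56 \cdot 3\right) \left(51 - \left(-26 + 3^{2} + 56 \cdot 3\right)\right) = - 7 \left(-26 + 9 + 168\right) \left(51 - \left(-26 + 9 + 168\right)\right) = - 7 \cdot 151 \left(51 - 151\right) = - 7 \cdot 151 \left(-100\right) = \left(-1\right) \left(-105700\right) = 105700$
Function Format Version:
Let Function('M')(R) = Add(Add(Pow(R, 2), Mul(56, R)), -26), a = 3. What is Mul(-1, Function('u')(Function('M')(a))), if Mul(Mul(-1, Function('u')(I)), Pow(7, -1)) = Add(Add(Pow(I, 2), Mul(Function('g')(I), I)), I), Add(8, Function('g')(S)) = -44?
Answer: 105700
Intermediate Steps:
Function('g')(S) = -52 (Function('g')(S) = Add(-8, -44) = -52)
Function('M')(R) = Add(-26, Pow(R, 2), Mul(56, R))
Function('u')(I) = Add(Mul(-7, Pow(I, 2)), Mul(357, I)) (Function('u')(I) = Mul(-7, Add(Add(Pow(I, 2), Mul(-52, I)), I)) = Mul(-7, Add(Pow(I, 2), Mul(-51, I))) = Add(Mul(-7, Pow(I, 2)), Mul(357, I)))
Mul(-1, Function('u')(Function('M')(a))) = Mul(-1, Mul(7, Add(-26, Pow(3, 2), Mul(56, 3)), Add(51, Mul(-1, Add(-26, Pow(3, 2), Mul(56, 3)))))) = Mul(-1, Mul(7, Add(-26, 9, 168), Add(51, Mul(-1, Add(-26, 9, 168))))) = Mul(-1, Mul(7, 151, Add(51, Mul(-1, 151)))) = Mul(-1, Mul(7, 151, Add(51, -151))) = Mul(-1, Mul(7, 151, -100)) = Mul(-1, -105700) = 105700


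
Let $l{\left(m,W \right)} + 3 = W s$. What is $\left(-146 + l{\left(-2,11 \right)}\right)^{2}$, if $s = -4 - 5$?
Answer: $61504$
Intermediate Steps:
$s = -9$
$l{\left(m,W \right)} = -3 - 9 W$ ($l{\left(m,W \right)} = -3 + W \left(-9\right) = -3 - 9 W$)
$\left(-146 + l{\left(-2,11 \right)}\right)^{2} = \left(-146 - 102\right)^{2} = \left(-248\right)^{2} = 61504$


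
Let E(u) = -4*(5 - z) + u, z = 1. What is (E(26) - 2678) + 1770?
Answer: -898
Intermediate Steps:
E(u) = -16 + u (E(u) = -4*(5 - 1*1) + u = -4*(5 - 1) + u = -4*4 + u = -16 + u)
(E(26) - 2678) + 1770 = ((-16 + 26) - 2678) + 1770 = (10 - 2678) + 1770 = -2668 + 1770 = -898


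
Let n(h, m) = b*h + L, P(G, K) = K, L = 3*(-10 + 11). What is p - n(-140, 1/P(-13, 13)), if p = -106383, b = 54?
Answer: -98826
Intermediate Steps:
L = 3 (L = 3*1 = 3)
n(h, m) = 3 + 54*h (n(h, m) = 54*h + 3 = 3 + 54*h)
p - n(-140, 1/P(-13, 13)) = -106383 - (3 + 54*(-140)) = -106383 - (3 - 7560) = -106383 - 1*(-7557) = -106383 + 7557 = -98826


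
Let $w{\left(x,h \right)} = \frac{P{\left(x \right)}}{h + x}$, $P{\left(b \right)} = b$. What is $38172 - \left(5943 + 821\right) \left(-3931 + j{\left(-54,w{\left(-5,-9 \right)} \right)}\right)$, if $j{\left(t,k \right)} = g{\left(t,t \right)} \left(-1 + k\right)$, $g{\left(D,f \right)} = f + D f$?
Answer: $\frac{273505748}{7} \approx 3.9072 \cdot 10^{7}$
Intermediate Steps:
$w{\left(x,h \right)} = \frac{x}{h + x}$
$j{\left(t,k \right)} = t \left(1 + t\right) \left(-1 + k\right)$
$38172 - \left(5943 + 821\right) \left(-3931 + j{\left(-54,w{\left(-5,-9 \right)} \right)}\right) = 38172 - \left(5943 + 821\right) \left(-3931 - 54 \left(1 - 54\right) \left(-1 - \frac{5}{-9 - 5}\right)\right) = 38172 - 6764 \left(-3931 - - 2862 \left(-1 - \frac{5}{-14}\right)\right) = 38172 - 6764 \left(-3931 - - 2862 \left(-1 - - \frac{5}{14}\right)\right) = 38172 - 6764 \left(-3931 - - 2862 \left(-1 + \frac{5}{14}\right)\right) = 38172 - 6764 \left(-3931 - \left(-2862\right) \left(- \frac{9}{14}\right)\right) = 38172 - 6764 \left(-3931 - \frac{12879}{7}\right) = 38172 - 6764 \left(- \frac{40396}{7}\right) = 38172 - - \frac{273238544}{7} = 38172 + \frac{273238544}{7} = \frac{273505748}{7}$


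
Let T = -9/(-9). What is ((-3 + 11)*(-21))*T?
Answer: -168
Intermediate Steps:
T = 1 (T = -9*(-⅑) = 1)
((-3 + 11)*(-21))*T = ((-3 + 11)*(-21))*1 = (8*(-21))*1 = -168*1 = -168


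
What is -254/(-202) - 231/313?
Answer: 16420/31613 ≈ 0.51941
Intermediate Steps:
-254/(-202) - 231/313 = -254*(-1/202) - 231*1/313 = 127/101 - 231/313 = 16420/31613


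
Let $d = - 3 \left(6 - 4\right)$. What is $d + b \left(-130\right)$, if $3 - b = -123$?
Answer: $-16386$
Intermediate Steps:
$b = 126$ ($b = 3 - -123 = 3 + 123 = 126$)
$d = -6$ ($d = \left(-3\right) 2 = -6$)
$d + b \left(-130\right) = -6 + 126 \left(-130\right) = -6 - 16380 = -16386$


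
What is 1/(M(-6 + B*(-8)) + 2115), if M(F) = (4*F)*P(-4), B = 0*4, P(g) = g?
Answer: 1/2211 ≈ 0.00045228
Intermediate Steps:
B = 0
M(F) = -16*F (M(F) = (4*F)*(-4) = -16*F)
1/(M(-6 + B*(-8)) + 2115) = 1/(-16*(-6 + 0*(-8)) + 2115) = 1/(-16*(-6 + 0) + 2115) = 1/(-16*(-6) + 2115) = 1/(96 + 2115) = 1/2211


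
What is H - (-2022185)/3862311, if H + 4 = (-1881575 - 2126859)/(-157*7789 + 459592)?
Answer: 1744399903465/982676200797 ≈ 1.7752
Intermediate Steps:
H = 955310/763281 (H = -4 + (-1881575 - 2126859)/(-157*7789 + 459592) = -4 - 4008434/(-1222873 + 459592) = -4 - 4008434/(-763281) = -4 - 4008434*(-1/763281) = -4 + 4008434/763281 = 955310/763281 ≈ 1.2516)
H - (-2022185)/3862311 = 955310/763281 - (-2022185)/3862311 = 955310/763281 - 1*(-2022185/3862311) = 955310/763281 + 2022185/3862311 = 1744399903465/982676200797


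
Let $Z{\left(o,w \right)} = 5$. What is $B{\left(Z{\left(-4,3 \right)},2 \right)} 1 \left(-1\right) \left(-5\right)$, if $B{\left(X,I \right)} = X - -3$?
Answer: $40$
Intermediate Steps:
$B{\left(X,I \right)} = 3 + X$ ($B{\left(X,I \right)} = X + 3 = 3 + X$)
$B{\left(Z{\left(-4,3 \right)},2 \right)} 1 \left(-1\right) \left(-5\right) = \left(3 + 5\right) 1 \left(-1\right) \left(-5\right) = 8 \left(-1\right) \left(-5\right) = \left(-8\right) \left(-5\right) = 40$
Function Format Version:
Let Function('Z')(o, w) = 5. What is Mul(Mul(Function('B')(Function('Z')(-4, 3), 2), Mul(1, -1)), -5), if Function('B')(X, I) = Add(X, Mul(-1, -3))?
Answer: 40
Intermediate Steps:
Function('B')(X, I) = Add(3, X) (Function('B')(X, I) = Add(X, 3) = Add(3, X))
Mul(Mul(Function('B')(Function('Z')(-4, 3), 2), Mul(1, -1)), -5) = Mul(Mul(Add(3, 5), Mul(1, -1)), -5) = Mul(Mul(8, -1), -5) = Mul(-8, -5) = 40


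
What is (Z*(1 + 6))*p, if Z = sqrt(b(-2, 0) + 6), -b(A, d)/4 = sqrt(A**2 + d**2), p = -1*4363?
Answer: -30541*I*sqrt(2) ≈ -43192.0*I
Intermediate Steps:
p = -4363
b(A, d) = -4*sqrt(A**2 + d**2)
Z = I*sqrt(2) (Z = sqrt(-4*sqrt((-2)**2 + 0**2) + 6) = sqrt(-4*sqrt(4 + 0) + 6) = sqrt(-4*sqrt(4) + 6) = sqrt(-4*2 + 6) = sqrt(-8 + 6) = sqrt(-2) = I*sqrt(2) ≈ 1.4142*I)
(Z*(1 + 6))*p = ((I*sqrt(2))*(1 + 6))*(-4363) = ((I*sqrt(2))*7)*(-4363) = (7*I*sqrt(2))*(-4363) = -30541*I*sqrt(2)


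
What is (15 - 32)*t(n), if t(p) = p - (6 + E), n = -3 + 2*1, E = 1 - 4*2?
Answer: 0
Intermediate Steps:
E = -7 (E = 1 - 8 = -7)
n = -1 (n = -3 + 2 = -1)
t(p) = 1 + p (t(p) = p - (6 - 7) = p - 1*(-1) = p + 1 = 1 + p)
(15 - 32)*t(n) = (15 - 32)*(1 - 1) = -17*0 = 0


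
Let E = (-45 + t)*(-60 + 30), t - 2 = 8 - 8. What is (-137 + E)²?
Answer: 1329409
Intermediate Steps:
t = 2 (t = 2 + (8 - 8) = 2 + 0 = 2)
E = 1290 (E = (-45 + 2)*(-60 + 30) = -43*(-30) = 1290)
(-137 + E)² = (-137 + 1290)² = 1153² = 1329409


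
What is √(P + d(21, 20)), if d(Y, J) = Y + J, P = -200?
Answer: I*√159 ≈ 12.61*I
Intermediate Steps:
d(Y, J) = J + Y
√(P + d(21, 20)) = √(-200 + (20 + 21)) = √(-200 + 41) = √(-159) = I*√159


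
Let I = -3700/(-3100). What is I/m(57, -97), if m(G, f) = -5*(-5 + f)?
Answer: 37/15810 ≈ 0.0023403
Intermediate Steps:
m(G, f) = 25 - 5*f
I = 37/31 (I = -3700*(-1/3100) = 37/31 ≈ 1.1935)
I/m(57, -97) = 37/(31*(25 - 5*(-97))) = 37/(31*(25 + 485)) = (37/31)/510 = (37/31)*(1/510) = 37/15810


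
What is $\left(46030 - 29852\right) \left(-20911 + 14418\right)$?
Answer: $-105043754$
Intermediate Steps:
$\left(46030 - 29852\right) \left(-20911 + 14418\right) = 16178 \left(-6493\right) = -105043754$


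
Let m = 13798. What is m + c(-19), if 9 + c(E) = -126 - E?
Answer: 13682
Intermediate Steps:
c(E) = -135 - E (c(E) = -9 + (-126 - E) = -135 - E)
m + c(-19) = 13798 + (-135 - 1*(-19)) = 13798 + (-135 + 19) = 13798 - 116 = 13682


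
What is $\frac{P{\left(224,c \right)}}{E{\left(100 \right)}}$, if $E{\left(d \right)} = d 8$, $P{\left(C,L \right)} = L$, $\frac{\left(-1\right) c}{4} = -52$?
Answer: $\frac{13}{50} \approx 0.26$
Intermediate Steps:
$c = 208$ ($c = \left(-4\right) \left(-52\right) = 208$)
$E{\left(d \right)} = 8 d$
$\frac{P{\left(224,c \right)}}{E{\left(100 \right)}} = \frac{208}{8 \cdot 100} = \frac{208}{800} = 208 \cdot \frac{1}{800} = \frac{13}{50}$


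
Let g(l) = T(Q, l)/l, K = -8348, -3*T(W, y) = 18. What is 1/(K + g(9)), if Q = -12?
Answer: -3/25046 ≈ -0.00011978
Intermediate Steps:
T(W, y) = -6 (T(W, y) = -⅓*18 = -6)
g(l) = -6/l
1/(K + g(9)) = 1/(-8348 - 6/9) = 1/(-8348 - 6*⅑) = 1/(-8348 - ⅔) = 1/(-25046/3) = -3/25046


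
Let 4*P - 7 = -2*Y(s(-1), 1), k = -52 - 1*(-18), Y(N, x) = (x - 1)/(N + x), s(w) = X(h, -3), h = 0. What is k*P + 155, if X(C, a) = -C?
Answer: 191/2 ≈ 95.500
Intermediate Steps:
s(w) = 0 (s(w) = -1*0 = 0)
Y(N, x) = (-1 + x)/(N + x)
k = -34 (k = -52 + 18 = -34)
P = 7/4 (P = 7/4 + (-2*(-1 + 1)/(0 + 1))/4 = 7/4 + (-2*0/1)/4 = 7/4 + (-2*0)/4 = 7/4 + (¼)*0 = 7/4 + 0 = 7/4 ≈ 1.7500)
k*P + 155 = -34*7/4 + 155 = -119/2 + 155 = 191/2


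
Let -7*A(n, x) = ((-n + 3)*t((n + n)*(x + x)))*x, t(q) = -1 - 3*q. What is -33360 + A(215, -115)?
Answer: -7233755140/7 ≈ -1.0334e+9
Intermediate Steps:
A(n, x) = -x*(-1 - 12*n*x)*(3 - n)/7 (A(n, x) = -(-n + 3)*(-1 - 3*(n + n)*(x + x))*x/7 = -(3 - n)*(-1 - 3*2*n*2*x)*x/7 = -(3 - n)*(-1 - 12*n*x)*x/7 = -(-1 - 12*n*x)*(3 - n)*x/7 = -x*(-1 - 12*n*x)*(3 - n)/7)
-33360 + A(215, -115) = -33360 - 1/7*(-115)*(1 + 12*215*(-115))*(-3 + 215) = -33360 - 1/7*(-115)*(1 - 296700)*212 = -33360 - 1/7*(-115)*(-296699)*212 = -33360 - 7233521620/7 = -7233755140/7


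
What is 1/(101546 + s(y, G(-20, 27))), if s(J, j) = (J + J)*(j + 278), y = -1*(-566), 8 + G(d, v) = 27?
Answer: 1/437750 ≈ 2.2844e-6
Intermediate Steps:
G(d, v) = 19 (G(d, v) = -8 + 27 = 19)
y = 566
s(J, j) = 2*J*(278 + j) (s(J, j) = (2*J)*(278 + j) = 2*J*(278 + j))
1/(101546 + s(y, G(-20, 27))) = 1/(101546 + 2*566*(278 + 19)) = 1/(101546 + 2*566*297) = 1/(101546 + 336204) = 1/437750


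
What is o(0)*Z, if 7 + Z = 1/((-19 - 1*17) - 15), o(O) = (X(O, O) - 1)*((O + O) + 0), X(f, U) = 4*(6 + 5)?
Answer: 0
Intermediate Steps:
X(f, U) = 44 (X(f, U) = 4*11 = 44)
o(O) = 86*O (o(O) = (44 - 1)*((O + O) + 0) = 43*(2*O + 0) = 43*(2*O) = 86*O)
Z = -358/51 (Z = -7 + 1/((-19 - 1*17) - 15) = -7 + 1/((-19 - 17) - 15) = -7 + 1/(-36 - 15) = -7 + 1/(-51) = -7 - 1/51 = -358/51 ≈ -7.0196)
o(0)*Z = (86*0)*(-358/51) = 0*(-358/51) = 0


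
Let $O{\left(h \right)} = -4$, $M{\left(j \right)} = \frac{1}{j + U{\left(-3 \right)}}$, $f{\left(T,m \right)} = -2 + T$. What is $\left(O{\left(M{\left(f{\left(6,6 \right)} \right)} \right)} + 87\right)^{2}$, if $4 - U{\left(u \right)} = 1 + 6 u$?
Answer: $6889$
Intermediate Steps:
$U{\left(u \right)} = 3 - 6 u$ ($U{\left(u \right)} = 4 - \left(1 + 6 u\right) = 3 - 6 u$)
$M{\left(j \right)} = \frac{1}{21 + j}$ ($M{\left(j \right)} = \frac{1}{j + \left(3 - -18\right)} = \frac{1}{j + \left(3 + 18\right)} = \frac{1}{j + 21} = \frac{1}{21 + j}$)
$\left(O{\left(M{\left(f{\left(6,6 \right)} \right)} \right)} + 87\right)^{2} = \left(-4 + 87\right)^{2} = 83^{2} = 6889$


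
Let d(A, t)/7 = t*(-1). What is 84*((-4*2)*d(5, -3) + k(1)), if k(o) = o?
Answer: -14028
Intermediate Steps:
d(A, t) = -7*t (d(A, t) = 7*(t*(-1)) = 7*(-t) = -7*t)
84*((-4*2)*d(5, -3) + k(1)) = 84*((-4*2)*(-7*(-3)) + 1) = 84*(-8*21 + 1) = 84*(-168 + 1) = 84*(-167) = -14028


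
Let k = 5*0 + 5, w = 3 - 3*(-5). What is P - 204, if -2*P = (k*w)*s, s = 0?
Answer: -204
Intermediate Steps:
w = 18 (w = 3 + 15 = 18)
k = 5 (k = 0 + 5 = 5)
P = 0 (P = -5*18*0/2 = -45*0 = -½*0 = 0)
P - 204 = 0 - 204 = -204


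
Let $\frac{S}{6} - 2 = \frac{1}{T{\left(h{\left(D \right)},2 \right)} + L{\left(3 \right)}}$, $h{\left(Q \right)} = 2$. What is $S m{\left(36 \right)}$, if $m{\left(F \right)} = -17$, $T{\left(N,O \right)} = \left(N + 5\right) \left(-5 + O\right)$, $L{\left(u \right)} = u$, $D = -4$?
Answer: $- \frac{595}{3} \approx -198.33$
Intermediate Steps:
$T{\left(N,O \right)} = \left(-5 + O\right) \left(5 + N\right)$ ($T{\left(N,O \right)} = \left(5 + N\right) \left(-5 + O\right) = \left(-5 + O\right) \left(5 + N\right)$)
$S = \frac{35}{3}$ ($S = 12 + \frac{6}{\left(-25 - 10 + 5 \cdot 2 + 2 \cdot 2\right) + 3} = 12 + \frac{6}{\left(-25 - 10 + 10 + 4\right) + 3} = 12 + \frac{6}{-21 + 3} = 12 + \frac{6}{-18} = 12 + 6 \left(- \frac{1}{18}\right) = 12 - \frac{1}{3} = \frac{35}{3} \approx 11.667$)
$S m{\left(36 \right)} = \frac{35}{3} \left(-17\right) = - \frac{595}{3}$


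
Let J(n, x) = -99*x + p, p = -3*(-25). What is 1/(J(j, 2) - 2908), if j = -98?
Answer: -1/3031 ≈ -0.00032992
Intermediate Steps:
p = 75
J(n, x) = 75 - 99*x (J(n, x) = -99*x + 75 = 75 - 99*x)
1/(J(j, 2) - 2908) = 1/((75 - 99*2) - 2908) = 1/((75 - 198) - 2908) = 1/(-123 - 2908) = 1/(-3031) = -1/3031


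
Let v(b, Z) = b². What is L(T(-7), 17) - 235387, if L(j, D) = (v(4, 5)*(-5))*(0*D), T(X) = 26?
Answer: -235387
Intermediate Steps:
L(j, D) = 0 (L(j, D) = (4²*(-5))*(0*D) = (16*(-5))*0 = -80*0 = 0)
L(T(-7), 17) - 235387 = 0 - 235387 = -235387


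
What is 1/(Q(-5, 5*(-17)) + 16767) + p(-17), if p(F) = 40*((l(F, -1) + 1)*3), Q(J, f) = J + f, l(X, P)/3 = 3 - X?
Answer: 122075641/16677 ≈ 7320.0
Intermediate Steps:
l(X, P) = 9 - 3*X (l(X, P) = 3*(3 - X) = 9 - 3*X)
p(F) = 1200 - 360*F (p(F) = 40*(((9 - 3*F) + 1)*3) = 40*((10 - 3*F)*3) = 40*(30 - 9*F) = 1200 - 360*F)
1/(Q(-5, 5*(-17)) + 16767) + p(-17) = 1/((-5 + 5*(-17)) + 16767) + (1200 - 360*(-17)) = 1/((-5 - 85) + 16767) + (1200 + 6120) = 1/(-90 + 16767) + 7320 = 1/16677 + 7320 = 122075641/16677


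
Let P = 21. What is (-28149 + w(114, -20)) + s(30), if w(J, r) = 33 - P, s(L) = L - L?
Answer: -28137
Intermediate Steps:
s(L) = 0
w(J, r) = 12 (w(J, r) = 33 - 1*21 = 33 - 21 = 12)
(-28149 + w(114, -20)) + s(30) = (-28149 + 12) + 0 = -28137 + 0 = -28137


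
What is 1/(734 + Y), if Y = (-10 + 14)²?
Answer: 1/750 ≈ 0.0013333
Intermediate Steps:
Y = 16 (Y = 4² = 16)
1/(734 + Y) = 1/(734 + 16) = 1/750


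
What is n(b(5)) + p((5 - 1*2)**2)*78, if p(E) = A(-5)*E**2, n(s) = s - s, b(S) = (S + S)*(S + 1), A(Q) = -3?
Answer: -18954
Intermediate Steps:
b(S) = 2*S*(1 + S) (b(S) = (2*S)*(1 + S) = 2*S*(1 + S))
n(s) = 0
p(E) = -3*E**2
n(b(5)) + p((5 - 1*2)**2)*78 = 0 - 3*(5 - 1*2)**4*78 = 0 - 3*(5 - 2)**4*78 = 0 - 3*(3**2)**2*78 = 0 - 3*9**2*78 = 0 - 3*81*78 = 0 - 243*78 = 0 - 18954 = -18954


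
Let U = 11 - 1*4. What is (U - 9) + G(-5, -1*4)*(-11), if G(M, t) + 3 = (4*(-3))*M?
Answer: -629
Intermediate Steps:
G(M, t) = -3 - 12*M (G(M, t) = -3 + (4*(-3))*M = -3 - 12*M)
U = 7 (U = 11 - 4 = 7)
(U - 9) + G(-5, -1*4)*(-11) = (7 - 9) + (-3 - 12*(-5))*(-11) = -2 + (-3 + 60)*(-11) = -2 + 57*(-11) = -2 - 627 = -629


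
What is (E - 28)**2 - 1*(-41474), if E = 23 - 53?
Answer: 44838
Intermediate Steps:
E = -30
(E - 28)**2 - 1*(-41474) = (-30 - 28)**2 - 1*(-41474) = (-58)**2 + 41474 = 3364 + 41474 = 44838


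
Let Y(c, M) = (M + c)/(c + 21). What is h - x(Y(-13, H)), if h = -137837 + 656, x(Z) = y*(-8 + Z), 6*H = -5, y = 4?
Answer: -1645705/12 ≈ -1.3714e+5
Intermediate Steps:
H = -⅚ (H = (⅙)*(-5) = -⅚ ≈ -0.83333)
Y(c, M) = (M + c)/(21 + c)
x(Z) = -32 + 4*Z (x(Z) = 4*(-8 + Z) = -32 + 4*Z)
h = -137181
h - x(Y(-13, H)) = -137181 - (-32 + 4*((-⅚ - 13)/(21 - 13))) = -137181 - (-32 + 4*(-83/6/8)) = -137181 - (-32 + 4*((⅛)*(-83/6))) = -137181 - (-32 + 4*(-83/48)) = -137181 - (-32 - 83/12) = -137181 - 1*(-467/12) = -137181 + 467/12 = -1645705/12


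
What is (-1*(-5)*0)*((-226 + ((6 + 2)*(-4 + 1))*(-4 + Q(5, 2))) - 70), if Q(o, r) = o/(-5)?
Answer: 0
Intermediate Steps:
Q(o, r) = -o/5 (Q(o, r) = o*(-⅕) = -o/5)
(-1*(-5)*0)*((-226 + ((6 + 2)*(-4 + 1))*(-4 + Q(5, 2))) - 70) = (-1*(-5)*0)*((-226 + ((6 + 2)*(-4 + 1))*(-4 - ⅕*5)) - 70) = (5*0)*((-226 + (8*(-3))*(-4 - 1)) - 70) = 0*((-226 - 24*(-5)) - 70) = 0*((-226 + 120) - 70) = 0*(-106 - 70) = 0*(-176) = 0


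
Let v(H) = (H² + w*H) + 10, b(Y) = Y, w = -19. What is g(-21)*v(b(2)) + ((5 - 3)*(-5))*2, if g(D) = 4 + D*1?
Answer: 388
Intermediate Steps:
g(D) = 4 + D
v(H) = 10 + H² - 19*H (v(H) = (H² - 19*H) + 10 = 10 + H² - 19*H)
g(-21)*v(b(2)) + ((5 - 3)*(-5))*2 = (4 - 21)*(10 + 2² - 19*2) + ((5 - 3)*(-5))*2 = -17*(10 + 4 - 38) + (2*(-5))*2 = -17*(-24) - 10*2 = 408 - 20 = 388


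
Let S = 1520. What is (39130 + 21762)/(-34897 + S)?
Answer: -60892/33377 ≈ -1.8244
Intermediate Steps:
(39130 + 21762)/(-34897 + S) = (39130 + 21762)/(-34897 + 1520) = 60892/(-33377) = 60892*(-1/33377) = -60892/33377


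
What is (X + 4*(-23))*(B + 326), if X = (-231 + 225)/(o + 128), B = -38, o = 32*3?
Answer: -185526/7 ≈ -26504.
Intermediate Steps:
o = 96
X = -3/112 (X = (-231 + 225)/(96 + 128) = -6/224 = -6*1/224 = -3/112 ≈ -0.026786)
(X + 4*(-23))*(B + 326) = (-3/112 + 4*(-23))*(-38 + 326) = (-3/112 - 92)*288 = -10307/112*288 = -185526/7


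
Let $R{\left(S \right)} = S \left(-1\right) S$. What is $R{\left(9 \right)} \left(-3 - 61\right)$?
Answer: $5184$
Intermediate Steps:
$R{\left(S \right)} = - S^{2}$ ($R{\left(S \right)} = - S S = - S^{2}$)
$R{\left(9 \right)} \left(-3 - 61\right) = - 9^{2} \left(-3 - 61\right) = \left(-1\right) 81 \left(-64\right) = \left(-81\right) \left(-64\right) = 5184$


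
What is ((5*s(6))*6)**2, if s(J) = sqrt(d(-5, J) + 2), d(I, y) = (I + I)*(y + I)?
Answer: -7200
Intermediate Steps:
d(I, y) = 2*I*(I + y) (d(I, y) = (2*I)*(I + y) = 2*I*(I + y))
s(J) = sqrt(52 - 10*J) (s(J) = sqrt(2*(-5)*(-5 + J) + 2) = sqrt((50 - 10*J) + 2) = sqrt(52 - 10*J))
((5*s(6))*6)**2 = ((5*sqrt(52 - 10*6))*6)**2 = ((5*sqrt(52 - 60))*6)**2 = ((5*sqrt(-8))*6)**2 = ((5*(2*I*sqrt(2)))*6)**2 = ((10*I*sqrt(2))*6)**2 = (60*I*sqrt(2))**2 = -7200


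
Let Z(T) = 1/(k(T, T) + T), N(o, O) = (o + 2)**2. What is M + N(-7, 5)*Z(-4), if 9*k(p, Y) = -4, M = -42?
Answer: -381/8 ≈ -47.625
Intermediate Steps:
N(o, O) = (2 + o)**2
k(p, Y) = -4/9 (k(p, Y) = (1/9)*(-4) = -4/9)
Z(T) = 1/(-4/9 + T)
M + N(-7, 5)*Z(-4) = -42 + (2 - 7)**2*(9/(-4 + 9*(-4))) = -42 + (-5)**2*(9/(-4 - 36)) = -42 + 25*(9/(-40)) = -42 + 25*(9*(-1/40)) = -42 + 25*(-9/40) = -42 - 45/8 = -381/8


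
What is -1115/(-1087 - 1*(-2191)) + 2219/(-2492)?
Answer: -186727/98256 ≈ -1.9004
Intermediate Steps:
-1115/(-1087 - 1*(-2191)) + 2219/(-2492) = -1115/(-1087 + 2191) + 2219*(-1/2492) = -1115/1104 - 317/356 = -186727/98256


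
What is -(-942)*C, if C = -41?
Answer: -38622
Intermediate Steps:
-(-942)*C = -(-942)*(-41) = -157*246 = -38622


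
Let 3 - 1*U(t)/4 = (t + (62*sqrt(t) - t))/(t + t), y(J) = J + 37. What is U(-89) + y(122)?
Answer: 171 + 124*I*sqrt(89)/89 ≈ 171.0 + 13.144*I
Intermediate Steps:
y(J) = 37 + J
U(t) = 12 - 124/sqrt(t) (U(t) = 12 - 4*(t + (62*sqrt(t) - t))/(t + t) = 12 - 4*(t + (-t + 62*sqrt(t)))/(2*t) = 12 - 4*62*sqrt(t)*1/(2*t) = 12 - 124/sqrt(t))
U(-89) + y(122) = (12 - (-124)*I*sqrt(89)/89) + (37 + 122) = (12 - (-124)*I*sqrt(89)/89) + 159 = (12 + 124*I*sqrt(89)/89) + 159 = 171 + 124*I*sqrt(89)/89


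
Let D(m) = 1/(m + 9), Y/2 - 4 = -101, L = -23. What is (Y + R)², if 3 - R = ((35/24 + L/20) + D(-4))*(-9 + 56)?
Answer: 664969369/14400 ≈ 46178.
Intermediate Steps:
Y = -194 (Y = 8 + 2*(-101) = 8 - 202 = -194)
D(m) = 1/(9 + m)
R = -2507/120 (R = 3 - ((35/24 - 23/20) + 1/(9 - 4))*(-9 + 56) = 3 - ((35*(1/24) - 23*1/20) + 1/5)*47 = 3 - ((35/24 - 23/20) + ⅕)*47 = 3 - (37/120 + ⅕)*47 = 3 - 61*47/120 = 3 - 1*2867/120 = 3 - 2867/120 = -2507/120 ≈ -20.892)
(Y + R)² = (-194 - 2507/120)² = (-25787/120)² = 664969369/14400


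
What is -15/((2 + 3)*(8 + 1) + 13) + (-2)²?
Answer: 217/58 ≈ 3.7414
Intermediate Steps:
-15/((2 + 3)*(8 + 1) + 13) + (-2)² = -15/(5*9 + 13) + 4 = -15/(45 + 13) + 4 = -15/58 + 4 = 217/58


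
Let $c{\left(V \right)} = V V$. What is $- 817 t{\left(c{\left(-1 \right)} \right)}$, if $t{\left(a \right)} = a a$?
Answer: $-817$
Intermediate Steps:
$c{\left(V \right)} = V^{2}$
$t{\left(a \right)} = a^{2}$
$- 817 t{\left(c{\left(-1 \right)} \right)} = - 817 \left(\left(-1\right)^{2}\right)^{2} = - 817 \cdot 1^{2} = \left(-817\right) 1 = -817$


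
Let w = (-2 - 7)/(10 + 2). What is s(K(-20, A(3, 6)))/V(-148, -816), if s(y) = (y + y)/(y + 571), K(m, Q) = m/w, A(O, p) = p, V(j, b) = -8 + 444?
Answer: 40/195437 ≈ 0.00020467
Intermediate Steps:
V(j, b) = 436
w = -3/4 (w = -9/12 = -9*1/12 = -3/4 ≈ -0.75000)
K(m, Q) = -4*m/3 (K(m, Q) = m/(-3/4) = m*(-4/3) = -4*m/3)
s(y) = 2*y/(571 + y) (s(y) = (2*y)/(571 + y) = 2*y/(571 + y))
s(K(-20, A(3, 6)))/V(-148, -816) = (2*(-4/3*(-20))/(571 - 4/3*(-20)))/436 = (2*(80/3)/(571 + 80/3))*(1/436) = (2*(80/3)/(1793/3))*(1/436) = (2*(80/3)*(3/1793))*(1/436) = (160/1793)*(1/436) = 40/195437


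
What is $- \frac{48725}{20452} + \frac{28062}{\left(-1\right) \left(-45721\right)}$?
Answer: $- \frac{1653831701}{935085892} \approx -1.7686$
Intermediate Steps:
$- \frac{48725}{20452} + \frac{28062}{\left(-1\right) \left(-45721\right)} = \left(-48725\right) \frac{1}{20452} + \frac{28062}{45721} = - \frac{48725}{20452} + 28062 \cdot \frac{1}{45721} = - \frac{48725}{20452} + \frac{28062}{45721} = - \frac{1653831701}{935085892}$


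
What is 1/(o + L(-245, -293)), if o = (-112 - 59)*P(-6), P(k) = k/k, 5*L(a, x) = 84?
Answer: -5/771 ≈ -0.0064851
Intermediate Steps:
L(a, x) = 84/5 (L(a, x) = (⅕)*84 = 84/5)
P(k) = 1
o = -171 (o = (-112 - 59)*1 = -171*1 = -171)
1/(o + L(-245, -293)) = 1/(-171 + 84/5) = 1/(-771/5) = -5/771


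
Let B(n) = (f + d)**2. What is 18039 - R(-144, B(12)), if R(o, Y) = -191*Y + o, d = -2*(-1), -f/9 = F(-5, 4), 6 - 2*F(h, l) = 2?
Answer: 67079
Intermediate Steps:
F(h, l) = 2 (F(h, l) = 3 - 1/2*2 = 3 - 1 = 2)
f = -18 (f = -9*2 = -18)
d = 2
B(n) = 256 (B(n) = (-18 + 2)**2 = (-16)**2 = 256)
R(o, Y) = o - 191*Y
18039 - R(-144, B(12)) = 18039 - (-144 - 191*256) = 18039 - (-144 - 48896) = 18039 - 1*(-49040) = 18039 + 49040 = 67079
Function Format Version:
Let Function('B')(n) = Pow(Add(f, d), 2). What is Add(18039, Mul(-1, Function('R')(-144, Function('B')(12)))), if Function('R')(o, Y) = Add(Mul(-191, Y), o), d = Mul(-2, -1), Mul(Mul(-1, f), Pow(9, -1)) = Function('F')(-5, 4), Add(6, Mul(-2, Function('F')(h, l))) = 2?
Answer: 67079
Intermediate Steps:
Function('F')(h, l) = 2 (Function('F')(h, l) = Add(3, Mul(Rational(-1, 2), 2)) = Add(3, -1) = 2)
f = -18 (f = Mul(-9, 2) = -18)
d = 2
Function('B')(n) = 256 (Function('B')(n) = Pow(Add(-18, 2), 2) = Pow(-16, 2) = 256)
Function('R')(o, Y) = Add(o, Mul(-191, Y))
Add(18039, Mul(-1, Function('R')(-144, Function('B')(12)))) = Add(18039, Mul(-1, Add(-144, Mul(-191, 256)))) = Add(18039, Mul(-1, Add(-144, -48896))) = Add(18039, Mul(-1, -49040)) = Add(18039, 49040) = 67079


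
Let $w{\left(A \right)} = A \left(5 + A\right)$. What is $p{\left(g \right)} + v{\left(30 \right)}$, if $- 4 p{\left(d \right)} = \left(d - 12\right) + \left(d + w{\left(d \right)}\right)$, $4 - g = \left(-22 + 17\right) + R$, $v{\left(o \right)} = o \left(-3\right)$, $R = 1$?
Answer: $-117$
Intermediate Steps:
$v{\left(o \right)} = - 3 o$
$g = 8$ ($g = 4 - \left(\left(-22 + 17\right) + 1\right) = 4 - \left(-5 + 1\right) = 4 - -4 = 4 + 4 = 8$)
$p{\left(d \right)} = 3 - \frac{d}{2} - \frac{d \left(5 + d\right)}{4}$ ($p{\left(d \right)} = - \frac{\left(d - 12\right) + \left(d + d \left(5 + d\right)\right)}{4} = - \frac{\left(-12 + d\right) + \left(d + d \left(5 + d\right)\right)}{4} = - \frac{-12 + 2 d + d \left(5 + d\right)}{4} = 3 - \frac{d}{2} - \frac{d \left(5 + d\right)}{4}$)
$p{\left(g \right)} + v{\left(30 \right)} = \left(3 - 14 - \frac{8^{2}}{4}\right) - 90 = \left(3 - 14 - 16\right) - 90 = -27 - 90 = -117$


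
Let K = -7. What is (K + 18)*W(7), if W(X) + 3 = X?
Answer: 44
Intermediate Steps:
W(X) = -3 + X
(K + 18)*W(7) = (-7 + 18)*(-3 + 7) = 11*4 = 44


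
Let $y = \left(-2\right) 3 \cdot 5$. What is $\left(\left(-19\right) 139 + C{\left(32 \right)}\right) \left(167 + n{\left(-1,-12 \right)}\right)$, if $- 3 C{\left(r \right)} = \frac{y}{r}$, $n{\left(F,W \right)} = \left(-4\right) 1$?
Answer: $- \frac{6886913}{16} \approx -4.3043 \cdot 10^{5}$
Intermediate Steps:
$y = -30$ ($y = \left(-6\right) 5 = -30$)
$n{\left(F,W \right)} = -4$
$C{\left(r \right)} = \frac{10}{r}$ ($C{\left(r \right)} = - \frac{\left(-30\right) \frac{1}{r}}{3} = \frac{10}{r}$)
$\left(\left(-19\right) 139 + C{\left(32 \right)}\right) \left(167 + n{\left(-1,-12 \right)}\right) = \left(\left(-19\right) 139 + \frac{10}{32}\right) \left(167 - 4\right) = \left(-2641 + 10 \cdot \frac{1}{32}\right) 163 = \left(-2641 + \frac{5}{16}\right) 163 = \left(- \frac{42251}{16}\right) 163 = - \frac{6886913}{16}$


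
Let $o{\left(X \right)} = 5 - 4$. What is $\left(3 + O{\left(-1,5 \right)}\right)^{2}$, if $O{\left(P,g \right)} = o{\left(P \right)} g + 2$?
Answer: $100$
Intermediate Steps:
$o{\left(X \right)} = 1$ ($o{\left(X \right)} = 5 - 4 = 1$)
$O{\left(P,g \right)} = 2 + g$ ($O{\left(P,g \right)} = 1 g + 2 = g + 2 = 2 + g$)
$\left(3 + O{\left(-1,5 \right)}\right)^{2} = \left(3 + \left(2 + 5\right)\right)^{2} = \left(3 + 7\right)^{2} = 10^{2} = 100$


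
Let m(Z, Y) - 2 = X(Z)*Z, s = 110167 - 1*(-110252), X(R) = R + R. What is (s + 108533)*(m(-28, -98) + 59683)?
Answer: 20149296856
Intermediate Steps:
X(R) = 2*R
s = 220419 (s = 110167 + 110252 = 220419)
m(Z, Y) = 2 + 2*Z² (m(Z, Y) = 2 + (2*Z)*Z = 2 + 2*Z²)
(s + 108533)*(m(-28, -98) + 59683) = (220419 + 108533)*((2 + 2*(-28)²) + 59683) = 328952*((2 + 2*784) + 59683) = 328952*((2 + 1568) + 59683) = 328952*(1570 + 59683) = 328952*61253 = 20149296856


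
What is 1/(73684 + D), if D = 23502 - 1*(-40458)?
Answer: 1/137644 ≈ 7.2651e-6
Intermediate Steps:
D = 63960 (D = 23502 + 40458 = 63960)
1/(73684 + D) = 1/(73684 + 63960) = 1/137644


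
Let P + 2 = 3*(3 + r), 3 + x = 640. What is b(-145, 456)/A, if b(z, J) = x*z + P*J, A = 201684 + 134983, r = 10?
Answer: -75493/336667 ≈ -0.22424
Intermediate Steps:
A = 336667
x = 637 (x = -3 + 640 = 637)
P = 37 (P = -2 + 3*(3 + 10) = -2 + 3*13 = -2 + 39 = 37)
b(z, J) = 37*J + 637*z (b(z, J) = 637*z + 37*J = 37*J + 637*z)
b(-145, 456)/A = (37*456 + 637*(-145))/336667 = (16872 - 92365)*(1/336667) = -75493*1/336667 = -75493/336667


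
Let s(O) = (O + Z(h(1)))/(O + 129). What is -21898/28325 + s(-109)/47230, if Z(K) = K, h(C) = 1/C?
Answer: -206879099/267557950 ≈ -0.77321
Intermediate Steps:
s(O) = (1 + O)/(129 + O) (s(O) = (O + 1/1)/(O + 129) = (O + 1)/(129 + O) = (1 + O)/(129 + O))
-21898/28325 + s(-109)/47230 = -21898/28325 + ((1 - 109)/(129 - 109))/47230 = -21898*1/28325 + (-108/20)*(1/47230) = -21898/28325 + ((1/20)*(-108))*(1/47230) = -21898/28325 - 27/5*1/47230 = -21898/28325 - 27/236150 = -206879099/267557950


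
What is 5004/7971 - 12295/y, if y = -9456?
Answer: 48440423/25124592 ≈ 1.9280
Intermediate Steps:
5004/7971 - 12295/y = 5004/7971 - 12295/(-9456) = 5004*(1/7971) - 12295*(-1/9456) = 1668/2657 + 12295/9456 = 48440423/25124592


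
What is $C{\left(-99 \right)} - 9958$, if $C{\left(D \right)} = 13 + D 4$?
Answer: $-10341$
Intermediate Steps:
$C{\left(D \right)} = 13 + 4 D$
$C{\left(-99 \right)} - 9958 = \left(13 + 4 \left(-99\right)\right) - 9958 = \left(13 - 396\right) - 9958 = -383 - 9958 = -10341$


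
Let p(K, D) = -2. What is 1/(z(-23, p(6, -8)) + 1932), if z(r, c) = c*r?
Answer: 1/1978 ≈ 0.00050556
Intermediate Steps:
1/(z(-23, p(6, -8)) + 1932) = 1/(-2*(-23) + 1932) = 1/(46 + 1932) = 1/1978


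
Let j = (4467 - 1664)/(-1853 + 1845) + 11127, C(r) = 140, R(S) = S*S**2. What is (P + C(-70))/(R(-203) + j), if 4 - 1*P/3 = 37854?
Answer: 907280/66837203 ≈ 0.013574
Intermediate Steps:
R(S) = S**3
P = -113550 (P = 12 - 3*37854 = 12 - 113562 = -113550)
j = 86213/8 (j = 2803/(-8) + 11127 = 2803*(-1/8) + 11127 = -2803/8 + 11127 = 86213/8 ≈ 10777.)
(P + C(-70))/(R(-203) + j) = (-113550 + 140)/((-203)**3 + 86213/8) = -113410/(-8365427 + 86213/8) = -113410/(-66837203/8) = -113410*(-8/66837203) = 907280/66837203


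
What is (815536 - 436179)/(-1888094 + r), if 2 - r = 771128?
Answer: -379357/2659220 ≈ -0.14266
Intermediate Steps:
r = -771126 (r = 2 - 1*771128 = 2 - 771128 = -771126)
(815536 - 436179)/(-1888094 + r) = (815536 - 436179)/(-1888094 - 771126) = 379357/(-2659220) = 379357*(-1/2659220) = -379357/2659220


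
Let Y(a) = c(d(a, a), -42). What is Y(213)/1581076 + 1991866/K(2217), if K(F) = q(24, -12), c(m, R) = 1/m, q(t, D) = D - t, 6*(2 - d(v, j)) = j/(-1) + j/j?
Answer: -88180162778821/1593724608 ≈ -55330.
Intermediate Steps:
d(v, j) = 11/6 + j/6 (d(v, j) = 2 - (j/(-1) + j/j)/6 = 2 - (j*(-1) + 1)/6 = 2 - (-j + 1)/6 = 2 - (1 - j)/6 = 2 + (-⅙ + j/6) = 11/6 + j/6)
K(F) = -36 (K(F) = -12 - 1*24 = -12 - 24 = -36)
Y(a) = 1/(11/6 + a/6)
Y(213)/1581076 + 1991866/K(2217) = (6/(11 + 213))/1581076 + 1991866/(-36) = (6/224)*(1/1581076) + 1991866*(-1/36) = (6*(1/224))*(1/1581076) - 995933/18 = (3/112)*(1/1581076) - 995933/18 = 3/177080512 - 995933/18 = -88180162778821/1593724608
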